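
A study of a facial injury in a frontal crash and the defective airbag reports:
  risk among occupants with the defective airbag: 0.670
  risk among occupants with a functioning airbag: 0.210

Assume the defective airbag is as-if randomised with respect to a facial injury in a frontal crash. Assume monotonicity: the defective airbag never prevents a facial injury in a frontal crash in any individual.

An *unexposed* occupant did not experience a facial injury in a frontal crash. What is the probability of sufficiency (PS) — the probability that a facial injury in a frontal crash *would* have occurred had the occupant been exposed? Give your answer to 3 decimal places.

PS ≈ 0.582

Let p₁ = 0.67, p₀ = 0.21.
Under exogeneity and monotonicity, PS = (p₁ − p₀) / (1 − p₀).
PS = (0.67 − 0.21) / (1 − 0.21) = 0.46 / 0.79 ≈ 0.5823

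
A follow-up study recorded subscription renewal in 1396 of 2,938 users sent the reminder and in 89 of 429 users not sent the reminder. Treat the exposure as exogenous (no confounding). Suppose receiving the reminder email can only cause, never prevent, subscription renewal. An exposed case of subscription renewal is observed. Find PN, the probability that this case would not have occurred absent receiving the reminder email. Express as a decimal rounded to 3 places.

PN ≈ 0.563

p₁ = P(outcome | exposed) = 1396/2938 = 0.47515
p₀ = P(outcome | unexposed) = 89/429 = 0.20746
Under exogeneity and monotonicity, PN = (p₁ − p₀) / p₁.
PN = (0.47515 − 0.20746) / 0.47515 = 0.26769 / 0.47515 ≈ 0.5634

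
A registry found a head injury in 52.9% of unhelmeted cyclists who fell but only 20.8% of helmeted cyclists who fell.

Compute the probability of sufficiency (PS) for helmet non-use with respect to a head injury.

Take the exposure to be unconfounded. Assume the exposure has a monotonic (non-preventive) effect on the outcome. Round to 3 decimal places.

PS ≈ 0.405

p₁ = 0.529, p₀ = 0.208.
Under exogeneity and monotonicity, PS = (p₁ − p₀) / (1 − p₀).
PS = (0.529 − 0.208) / (1 − 0.208) = 0.321 / 0.792 ≈ 0.4053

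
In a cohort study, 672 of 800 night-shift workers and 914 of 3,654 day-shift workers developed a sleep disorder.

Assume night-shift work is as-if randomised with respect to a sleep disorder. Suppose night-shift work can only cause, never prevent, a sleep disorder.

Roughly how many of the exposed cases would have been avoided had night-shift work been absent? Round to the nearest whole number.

p₁ = P(outcome | exposed) = 672/800 = 0.84
p₀ = P(outcome | unexposed) = 914/3654 = 0.25014
PN = (p₁ − p₀)/p₁ = (0.84 − 0.25014) / 0.84 ≈ 0.70222.
Attributable cases ≈ PN × (exposed cases) = 0.70222 × 672 ≈ 471.89.

about 472 cases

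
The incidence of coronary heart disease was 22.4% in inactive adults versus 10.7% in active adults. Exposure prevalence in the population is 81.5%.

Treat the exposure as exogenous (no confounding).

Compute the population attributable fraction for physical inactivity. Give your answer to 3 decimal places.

PAF ≈ 0.471

p₁ = 0.224, p₀ = 0.107.
Overall risk P(Y=1) = π·p₁ + (1−π)·p₀ = 0.815×0.224 + 0.185×0.107 = 0.20235.
Under exogeneity, PAF = [P(Y=1) − p₀] / P(Y=1).
PAF = (0.20235 − 0.107) / 0.20235 ≈ 0.4712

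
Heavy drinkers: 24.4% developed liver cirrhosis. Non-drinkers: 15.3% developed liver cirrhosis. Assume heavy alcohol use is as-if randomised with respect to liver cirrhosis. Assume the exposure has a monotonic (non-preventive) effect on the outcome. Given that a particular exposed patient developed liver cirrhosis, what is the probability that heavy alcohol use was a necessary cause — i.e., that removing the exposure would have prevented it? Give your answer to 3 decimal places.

p₁ = 0.244, p₀ = 0.153.
Under exogeneity and monotonicity, PN = (p₁ − p₀) / p₁.
PN = (0.244 − 0.153) / 0.244 = 0.091 / 0.244 ≈ 0.3730

PN ≈ 0.373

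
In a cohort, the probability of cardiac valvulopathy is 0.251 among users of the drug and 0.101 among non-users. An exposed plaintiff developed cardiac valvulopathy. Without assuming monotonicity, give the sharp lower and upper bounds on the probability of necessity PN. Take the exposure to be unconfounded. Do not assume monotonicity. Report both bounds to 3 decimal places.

0.598 ≤ PN ≤ 1.000

Let p₁ = 0.251, p₀ = 0.101.
Under exogeneity alone the bounds on PN are max{0,(p₁−p₀)/p₁} ≤ PN ≤ min{1,(1−p₀)/p₁}.
  lower = (p₁ − p₀)/p₁ = 0.15 / 0.251 ≈ 0.5976
  upper = min{1, (1 − p₀)/p₁} = 0.899 / 0.251 ≈ 3.5817 → capped at 1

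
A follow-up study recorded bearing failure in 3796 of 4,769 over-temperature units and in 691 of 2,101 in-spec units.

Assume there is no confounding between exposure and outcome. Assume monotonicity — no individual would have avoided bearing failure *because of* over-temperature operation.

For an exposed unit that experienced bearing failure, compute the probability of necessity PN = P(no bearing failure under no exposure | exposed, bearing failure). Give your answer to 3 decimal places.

p₁ = P(outcome | exposed) = 3796/4769 = 0.79597
p₀ = P(outcome | unexposed) = 691/2101 = 0.32889
Under exogeneity and monotonicity, PN = (p₁ − p₀) / p₁.
PN = (0.79597 − 0.32889) / 0.79597 = 0.46708 / 0.79597 ≈ 0.5868

PN ≈ 0.587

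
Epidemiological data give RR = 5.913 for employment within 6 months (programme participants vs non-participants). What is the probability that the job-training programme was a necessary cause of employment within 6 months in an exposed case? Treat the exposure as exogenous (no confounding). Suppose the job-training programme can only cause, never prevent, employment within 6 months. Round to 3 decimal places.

Under exogeneity and monotonicity, PN = (RR − 1) / RR = 1 − 1/RR.
PN = (5.913 − 1) / 5.913 = 4.913 / 5.913 ≈ 0.8309

PN ≈ 0.831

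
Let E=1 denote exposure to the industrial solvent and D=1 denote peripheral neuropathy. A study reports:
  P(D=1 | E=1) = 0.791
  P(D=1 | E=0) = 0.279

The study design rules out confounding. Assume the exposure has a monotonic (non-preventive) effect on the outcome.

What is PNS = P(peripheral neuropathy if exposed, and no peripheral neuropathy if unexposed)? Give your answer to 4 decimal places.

PNS ≈ 0.5120

Let p₁ = 0.791, p₀ = 0.279.
Under exogeneity and monotonicity, PNS = p₁ − p₀.
PNS = 0.791 − 0.279 = 0.512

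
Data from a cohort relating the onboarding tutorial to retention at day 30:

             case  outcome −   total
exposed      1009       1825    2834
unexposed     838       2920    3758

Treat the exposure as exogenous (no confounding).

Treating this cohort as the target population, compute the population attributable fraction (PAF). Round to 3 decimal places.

p₁ = P(outcome | exposed) = 1009/2834 = 0.35603
p₀ = P(outcome | unexposed) = 838/3758 = 0.22299
Exposure prevalence π = 2834/6592 = 0.42992; overall risk P(Y=1) = 0.28019.
Under exogeneity, PAF = [P(Y=1) − p₀]/P(Y=1).
PAF = (0.28019 − 0.22299) / 0.28019 ≈ 0.2041

PAF ≈ 0.204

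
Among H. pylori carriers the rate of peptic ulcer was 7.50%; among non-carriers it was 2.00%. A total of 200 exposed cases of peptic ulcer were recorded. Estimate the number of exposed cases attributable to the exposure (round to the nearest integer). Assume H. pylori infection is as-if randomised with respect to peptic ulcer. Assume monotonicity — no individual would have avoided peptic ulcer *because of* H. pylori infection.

p₁ = 0.075, p₀ = 0.02.
PN = (p₁ − p₀)/p₁ = (0.075 − 0.02) / 0.075 ≈ 0.73333.
Attributable cases ≈ PN × (exposed cases) = 0.73333 × 200 ≈ 146.67.

about 147 cases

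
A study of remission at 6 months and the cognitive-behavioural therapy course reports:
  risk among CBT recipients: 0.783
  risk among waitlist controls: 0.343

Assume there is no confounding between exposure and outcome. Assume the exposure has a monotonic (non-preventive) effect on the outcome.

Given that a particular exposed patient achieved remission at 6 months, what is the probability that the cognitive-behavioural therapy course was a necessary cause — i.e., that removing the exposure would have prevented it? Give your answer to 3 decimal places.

Let p₁ = 0.783, p₀ = 0.343.
Under exogeneity and monotonicity, PN = (p₁ − p₀) / p₁.
PN = (0.783 − 0.343) / 0.783 = 0.44 / 0.783 ≈ 0.5619

PN ≈ 0.562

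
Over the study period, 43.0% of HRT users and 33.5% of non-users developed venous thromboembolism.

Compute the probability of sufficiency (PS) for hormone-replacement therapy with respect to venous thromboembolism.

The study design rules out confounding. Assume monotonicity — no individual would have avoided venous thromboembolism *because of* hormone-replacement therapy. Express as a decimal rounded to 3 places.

PS ≈ 0.143

p₁ = 0.43, p₀ = 0.335.
Under exogeneity and monotonicity, PS = (p₁ − p₀) / (1 − p₀).
PS = (0.43 − 0.335) / (1 − 0.335) = 0.095 / 0.665 ≈ 0.1429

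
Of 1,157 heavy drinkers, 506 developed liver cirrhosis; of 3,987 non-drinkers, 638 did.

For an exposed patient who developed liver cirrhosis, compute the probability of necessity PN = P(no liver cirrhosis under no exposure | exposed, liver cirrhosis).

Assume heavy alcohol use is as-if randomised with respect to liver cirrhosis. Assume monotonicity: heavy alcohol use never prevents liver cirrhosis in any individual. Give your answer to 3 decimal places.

PN ≈ 0.634

p₁ = P(outcome | exposed) = 506/1157 = 0.43734
p₀ = P(outcome | unexposed) = 638/3987 = 0.16002
Under exogeneity and monotonicity, PN = (p₁ − p₀) / p₁.
PN = (0.43734 − 0.16002) / 0.43734 = 0.27732 / 0.43734 ≈ 0.6341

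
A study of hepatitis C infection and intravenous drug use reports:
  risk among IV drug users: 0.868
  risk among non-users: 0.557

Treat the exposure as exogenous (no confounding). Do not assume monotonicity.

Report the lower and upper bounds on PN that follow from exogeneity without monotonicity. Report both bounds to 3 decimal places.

0.358 ≤ PN ≤ 0.510

Let p₁ = 0.868, p₀ = 0.557.
Under exogeneity alone the bounds on PN are max{0,(p₁−p₀)/p₁} ≤ PN ≤ min{1,(1−p₀)/p₁}.
  lower = (p₁ − p₀)/p₁ = 0.311 / 0.868 ≈ 0.3583
  upper = min{1, (1 − p₀)/p₁} = 0.443 / 0.868 ≈ 0.5104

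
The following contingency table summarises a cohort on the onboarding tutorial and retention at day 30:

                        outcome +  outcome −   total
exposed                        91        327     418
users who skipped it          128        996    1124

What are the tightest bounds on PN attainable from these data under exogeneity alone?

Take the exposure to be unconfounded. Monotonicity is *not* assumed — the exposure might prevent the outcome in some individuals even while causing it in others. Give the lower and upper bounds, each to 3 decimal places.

p₁ = P(outcome | exposed) = 91/418 = 0.2177
p₀ = P(outcome | unexposed) = 128/1124 = 0.11388
Under exogeneity alone the bounds on PN are max{0,(p₁−p₀)/p₁} ≤ PN ≤ min{1,(1−p₀)/p₁}.
  lower = (p₁ − p₀)/p₁ = 0.10382 / 0.2177 ≈ 0.4769
  upper = min{1, (1 − p₀)/p₁} = 0.88612 / 0.2177 ≈ 4.0703 → capped at 1

0.477 ≤ PN ≤ 1.000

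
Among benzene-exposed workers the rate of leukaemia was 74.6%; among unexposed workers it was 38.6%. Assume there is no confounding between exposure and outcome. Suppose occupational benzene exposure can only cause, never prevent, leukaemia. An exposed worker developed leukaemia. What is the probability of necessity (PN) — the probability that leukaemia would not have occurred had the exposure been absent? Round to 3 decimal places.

p₁ = 0.746, p₀ = 0.386.
Under exogeneity and monotonicity, PN = (p₁ − p₀) / p₁.
PN = (0.746 − 0.386) / 0.746 = 0.36 / 0.746 ≈ 0.4826

PN ≈ 0.483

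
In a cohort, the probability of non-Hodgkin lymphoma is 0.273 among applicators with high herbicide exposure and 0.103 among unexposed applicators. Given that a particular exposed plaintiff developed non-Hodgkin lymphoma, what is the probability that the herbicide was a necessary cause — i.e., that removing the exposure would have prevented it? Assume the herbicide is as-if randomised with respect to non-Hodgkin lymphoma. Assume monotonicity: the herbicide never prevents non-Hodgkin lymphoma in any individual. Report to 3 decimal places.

PN ≈ 0.623

Let p₁ = 0.273, p₀ = 0.103.
Under exogeneity and monotonicity, PN = (p₁ − p₀) / p₁.
PN = (0.273 − 0.103) / 0.273 = 0.17 / 0.273 ≈ 0.6227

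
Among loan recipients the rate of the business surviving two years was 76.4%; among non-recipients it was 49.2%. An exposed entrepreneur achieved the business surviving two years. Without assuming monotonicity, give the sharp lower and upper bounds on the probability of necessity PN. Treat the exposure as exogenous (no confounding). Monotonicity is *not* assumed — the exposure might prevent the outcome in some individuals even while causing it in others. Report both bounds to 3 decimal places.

0.356 ≤ PN ≤ 0.665

p₁ = 0.764, p₀ = 0.492.
Under exogeneity alone the bounds on PN are max{0,(p₁−p₀)/p₁} ≤ PN ≤ min{1,(1−p₀)/p₁}.
  lower = (p₁ − p₀)/p₁ = 0.272 / 0.764 ≈ 0.3560
  upper = min{1, (1 − p₀)/p₁} = 0.508 / 0.764 ≈ 0.6649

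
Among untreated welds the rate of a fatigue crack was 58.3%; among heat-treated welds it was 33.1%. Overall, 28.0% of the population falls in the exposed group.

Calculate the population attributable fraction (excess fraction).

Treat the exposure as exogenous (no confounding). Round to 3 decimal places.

PAF ≈ 0.176

p₁ = 0.583, p₀ = 0.331.
Overall risk P(Y=1) = π·p₁ + (1−π)·p₀ = 0.28×0.583 + 0.72×0.331 = 0.40156.
Under exogeneity, PAF = [P(Y=1) − p₀] / P(Y=1).
PAF = (0.40156 − 0.331) / 0.40156 ≈ 0.1757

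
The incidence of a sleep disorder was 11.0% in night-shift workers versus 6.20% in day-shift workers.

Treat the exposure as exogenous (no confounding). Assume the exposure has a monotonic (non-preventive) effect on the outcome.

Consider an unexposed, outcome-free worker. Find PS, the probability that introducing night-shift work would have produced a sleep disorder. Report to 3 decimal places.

p₁ = 0.11, p₀ = 0.062.
Under exogeneity and monotonicity, PS = (p₁ − p₀) / (1 − p₀).
PS = (0.11 − 0.062) / (1 − 0.062) = 0.048 / 0.938 ≈ 0.0512

PS ≈ 0.051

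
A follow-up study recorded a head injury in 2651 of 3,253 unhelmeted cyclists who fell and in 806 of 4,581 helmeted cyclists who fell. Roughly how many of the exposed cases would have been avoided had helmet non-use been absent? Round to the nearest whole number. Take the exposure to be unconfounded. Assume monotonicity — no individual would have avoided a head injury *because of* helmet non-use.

p₁ = P(outcome | exposed) = 2651/3253 = 0.81494
p₀ = P(outcome | unexposed) = 806/4581 = 0.17594
PN = (p₁ − p₀)/p₁ = (0.81494 − 0.17594) / 0.81494 ≈ 0.78410.
Attributable cases ≈ PN × (exposed cases) = 0.78410 × 2651 ≈ 2078.65.

about 2079 cases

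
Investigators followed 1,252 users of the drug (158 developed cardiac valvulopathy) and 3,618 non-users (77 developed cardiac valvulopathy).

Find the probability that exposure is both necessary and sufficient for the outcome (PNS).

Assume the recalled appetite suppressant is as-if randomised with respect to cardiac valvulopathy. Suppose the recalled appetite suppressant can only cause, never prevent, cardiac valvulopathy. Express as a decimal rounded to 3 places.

PNS ≈ 0.105

p₁ = P(outcome | exposed) = 158/1252 = 0.1262
p₀ = P(outcome | unexposed) = 77/3618 = 0.021282
Under exogeneity and monotonicity, PNS = p₁ − p₀.
PNS = 0.1262 − 0.021282 = 0.10492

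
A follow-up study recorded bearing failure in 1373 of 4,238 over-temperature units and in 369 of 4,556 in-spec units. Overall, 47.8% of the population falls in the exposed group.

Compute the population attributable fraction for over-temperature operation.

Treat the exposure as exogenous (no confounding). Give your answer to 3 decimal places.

PAF ≈ 0.589

p₁ = P(outcome | exposed) = 1373/4238 = 0.32397
p₀ = P(outcome | unexposed) = 369/4556 = 0.080992
Overall risk P(Y=1) = π·p₁ + (1−π)·p₀ = 0.478×0.32397 + 0.522×0.080992 = 0.19714.
Under exogeneity, PAF = [P(Y=1) − p₀] / P(Y=1).
PAF = (0.19714 − 0.080992) / 0.19714 ≈ 0.5892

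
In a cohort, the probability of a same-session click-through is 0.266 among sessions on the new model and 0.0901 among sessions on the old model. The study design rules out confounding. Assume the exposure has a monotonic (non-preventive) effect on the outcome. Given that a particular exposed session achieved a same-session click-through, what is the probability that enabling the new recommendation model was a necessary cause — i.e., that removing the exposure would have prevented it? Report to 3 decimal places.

Let p₁ = 0.266, p₀ = 0.0901.
Under exogeneity and monotonicity, PN = (p₁ − p₀) / p₁.
PN = (0.266 − 0.0901) / 0.266 = 0.1759 / 0.266 ≈ 0.6613

PN ≈ 0.661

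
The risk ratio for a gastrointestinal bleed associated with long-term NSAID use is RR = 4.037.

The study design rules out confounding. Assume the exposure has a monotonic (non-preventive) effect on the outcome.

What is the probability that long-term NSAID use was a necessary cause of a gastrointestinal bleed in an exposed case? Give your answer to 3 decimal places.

PN ≈ 0.752

Under exogeneity and monotonicity, PN = (RR − 1) / RR = 1 − 1/RR.
PN = (4.037 − 1) / 4.037 = 3.037 / 4.037 ≈ 0.7523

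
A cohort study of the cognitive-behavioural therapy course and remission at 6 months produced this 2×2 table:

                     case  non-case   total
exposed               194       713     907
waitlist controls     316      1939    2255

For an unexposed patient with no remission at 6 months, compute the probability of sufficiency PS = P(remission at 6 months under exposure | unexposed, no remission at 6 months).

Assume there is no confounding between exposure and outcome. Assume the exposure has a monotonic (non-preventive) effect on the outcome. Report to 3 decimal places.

p₁ = P(outcome | exposed) = 194/907 = 0.21389
p₀ = P(outcome | unexposed) = 316/2255 = 0.14013
Under exogeneity and monotonicity, PS = (p₁ − p₀) / (1 − p₀).
PS = (0.21389 − 0.14013) / (1 − 0.14013) = 0.073759 / 0.85987 ≈ 0.0858

PS ≈ 0.086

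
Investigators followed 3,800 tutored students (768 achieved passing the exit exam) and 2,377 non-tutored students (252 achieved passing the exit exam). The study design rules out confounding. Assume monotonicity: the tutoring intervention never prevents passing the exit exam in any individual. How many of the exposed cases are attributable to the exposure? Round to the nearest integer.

p₁ = P(outcome | exposed) = 768/3800 = 0.20211
p₀ = P(outcome | unexposed) = 252/2377 = 0.10602
PN = (p₁ − p₀)/p₁ = (0.20211 − 0.10602) / 0.20211 ≈ 0.47544.
Attributable cases ≈ PN × (exposed cases) = 0.47544 × 768 ≈ 365.14.

about 365 cases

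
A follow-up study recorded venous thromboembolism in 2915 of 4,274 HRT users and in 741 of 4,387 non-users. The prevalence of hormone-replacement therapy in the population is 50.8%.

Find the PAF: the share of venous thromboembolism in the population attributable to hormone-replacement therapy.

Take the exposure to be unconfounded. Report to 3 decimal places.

PAF ≈ 0.607

p₁ = P(outcome | exposed) = 2915/4274 = 0.68203
p₀ = P(outcome | unexposed) = 741/4387 = 0.16891
Overall risk P(Y=1) = π·p₁ + (1−π)·p₀ = 0.508×0.68203 + 0.492×0.16891 = 0.42957.
Under exogeneity, PAF = [P(Y=1) − p₀] / P(Y=1).
PAF = (0.42957 − 0.16891) / 0.42957 ≈ 0.6068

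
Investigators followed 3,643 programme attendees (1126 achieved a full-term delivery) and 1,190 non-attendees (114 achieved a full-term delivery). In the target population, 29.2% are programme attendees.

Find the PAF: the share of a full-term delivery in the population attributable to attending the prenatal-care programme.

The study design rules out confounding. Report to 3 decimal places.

p₁ = P(outcome | exposed) = 1126/3643 = 0.30909
p₀ = P(outcome | unexposed) = 114/1190 = 0.095798
Overall risk P(Y=1) = π·p₁ + (1−π)·p₀ = 0.292×0.30909 + 0.708×0.095798 = 0.15808.
Under exogeneity, PAF = [P(Y=1) − p₀] / P(Y=1).
PAF = (0.15808 − 0.095798) / 0.15808 ≈ 0.3940

PAF ≈ 0.394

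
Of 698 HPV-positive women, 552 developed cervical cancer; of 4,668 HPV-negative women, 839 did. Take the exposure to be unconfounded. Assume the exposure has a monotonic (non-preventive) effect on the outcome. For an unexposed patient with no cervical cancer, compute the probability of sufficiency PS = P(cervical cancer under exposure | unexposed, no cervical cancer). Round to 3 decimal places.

PS ≈ 0.745

p₁ = P(outcome | exposed) = 552/698 = 0.79083
p₀ = P(outcome | unexposed) = 839/4668 = 0.17973
Under exogeneity and monotonicity, PS = (p₁ − p₀) / (1 − p₀).
PS = (0.79083 − 0.17973) / (1 − 0.17973) = 0.6111 / 0.82027 ≈ 0.7450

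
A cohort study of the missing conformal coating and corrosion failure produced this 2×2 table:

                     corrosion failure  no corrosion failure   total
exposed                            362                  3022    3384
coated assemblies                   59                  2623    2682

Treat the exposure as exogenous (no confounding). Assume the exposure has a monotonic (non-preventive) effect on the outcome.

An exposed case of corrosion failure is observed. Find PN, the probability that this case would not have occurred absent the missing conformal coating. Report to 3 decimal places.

p₁ = P(outcome | exposed) = 362/3384 = 0.10697
p₀ = P(outcome | unexposed) = 59/2682 = 0.021999
Under exogeneity and monotonicity, PN = (p₁ − p₀)/p₁.
PN = (0.10697 − 0.021999) / 0.10697 ≈ 0.7944

PN ≈ 0.794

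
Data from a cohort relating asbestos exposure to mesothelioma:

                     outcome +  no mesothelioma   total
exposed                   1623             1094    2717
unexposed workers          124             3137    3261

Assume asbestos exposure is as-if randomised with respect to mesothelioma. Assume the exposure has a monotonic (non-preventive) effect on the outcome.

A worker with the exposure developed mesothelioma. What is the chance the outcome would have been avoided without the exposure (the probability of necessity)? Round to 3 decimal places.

PN ≈ 0.936

p₁ = P(outcome | exposed) = 1623/2717 = 0.59735
p₀ = P(outcome | unexposed) = 124/3261 = 0.038025
Under exogeneity and monotonicity, PN = (p₁ − p₀) / p₁.
PN = (0.59735 − 0.038025) / 0.59735 = 0.55932 / 0.59735 ≈ 0.9363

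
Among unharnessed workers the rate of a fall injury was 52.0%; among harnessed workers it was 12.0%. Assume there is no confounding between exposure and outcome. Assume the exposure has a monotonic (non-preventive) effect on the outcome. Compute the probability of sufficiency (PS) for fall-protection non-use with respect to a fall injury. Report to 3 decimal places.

PS ≈ 0.455

p₁ = 0.52, p₀ = 0.12.
Under exogeneity and monotonicity, PS = (p₁ − p₀) / (1 − p₀).
PS = (0.52 − 0.12) / (1 − 0.12) = 0.4 / 0.88 ≈ 0.4545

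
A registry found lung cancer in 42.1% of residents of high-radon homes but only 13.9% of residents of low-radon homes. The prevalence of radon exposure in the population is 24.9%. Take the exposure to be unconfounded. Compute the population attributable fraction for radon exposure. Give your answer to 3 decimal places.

p₁ = 0.421, p₀ = 0.139.
Overall risk P(Y=1) = π·p₁ + (1−π)·p₀ = 0.249×0.421 + 0.751×0.139 = 0.20922.
Under exogeneity, PAF = [P(Y=1) − p₀] / P(Y=1).
PAF = (0.20922 − 0.139) / 0.20922 ≈ 0.3356

PAF ≈ 0.336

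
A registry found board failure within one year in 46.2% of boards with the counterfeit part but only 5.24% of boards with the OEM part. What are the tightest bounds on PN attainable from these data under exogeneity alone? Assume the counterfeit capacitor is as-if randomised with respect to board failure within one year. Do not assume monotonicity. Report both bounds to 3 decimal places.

0.887 ≤ PN ≤ 1.000

p₁ = 0.462, p₀ = 0.0524.
Under exogeneity alone the bounds on PN are max{0,(p₁−p₀)/p₁} ≤ PN ≤ min{1,(1−p₀)/p₁}.
  lower = (p₁ − p₀)/p₁ = 0.4096 / 0.462 ≈ 0.8866
  upper = min{1, (1 − p₀)/p₁} = 0.9476 / 0.462 ≈ 2.0511 → capped at 1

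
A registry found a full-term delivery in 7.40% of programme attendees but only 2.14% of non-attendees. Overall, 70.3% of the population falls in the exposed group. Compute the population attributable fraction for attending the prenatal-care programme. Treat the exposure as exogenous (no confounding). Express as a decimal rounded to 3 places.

p₁ = 0.074, p₀ = 0.0214.
Overall risk P(Y=1) = π·p₁ + (1−π)·p₀ = 0.703×0.074 + 0.297×0.0214 = 0.058378.
Under exogeneity, PAF = [P(Y=1) − p₀] / P(Y=1).
PAF = (0.058378 − 0.0214) / 0.058378 ≈ 0.6334

PAF ≈ 0.633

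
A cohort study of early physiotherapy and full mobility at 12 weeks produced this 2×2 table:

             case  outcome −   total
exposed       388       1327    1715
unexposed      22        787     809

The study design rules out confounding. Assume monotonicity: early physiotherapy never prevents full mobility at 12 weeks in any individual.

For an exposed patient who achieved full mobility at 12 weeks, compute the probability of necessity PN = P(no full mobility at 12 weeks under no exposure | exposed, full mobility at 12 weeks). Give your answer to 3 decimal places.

PN ≈ 0.880

p₁ = P(outcome | exposed) = 388/1715 = 0.22624
p₀ = P(outcome | unexposed) = 22/809 = 0.027194
Under exogeneity and monotonicity, PN = (p₁ − p₀) / p₁.
PN = (0.22624 − 0.027194) / 0.22624 = 0.19905 / 0.22624 ≈ 0.8798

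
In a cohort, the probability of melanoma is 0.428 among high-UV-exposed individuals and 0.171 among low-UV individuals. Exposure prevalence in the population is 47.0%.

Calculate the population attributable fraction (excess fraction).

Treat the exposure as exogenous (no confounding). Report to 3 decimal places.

Let p₁ = 0.428, p₀ = 0.171.
Overall risk P(Y=1) = π·p₁ + (1−π)·p₀ = 0.47×0.428 + 0.53×0.171 = 0.29179.
Under exogeneity, PAF = [P(Y=1) − p₀] / P(Y=1).
PAF = (0.29179 − 0.171) / 0.29179 ≈ 0.4140

PAF ≈ 0.414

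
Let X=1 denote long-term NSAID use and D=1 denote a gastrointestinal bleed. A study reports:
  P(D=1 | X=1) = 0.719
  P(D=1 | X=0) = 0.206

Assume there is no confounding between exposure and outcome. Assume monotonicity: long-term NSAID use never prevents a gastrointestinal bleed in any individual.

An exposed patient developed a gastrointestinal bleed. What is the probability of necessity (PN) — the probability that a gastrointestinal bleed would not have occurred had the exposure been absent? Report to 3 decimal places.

Let p₁ = 0.719, p₀ = 0.206.
Under exogeneity and monotonicity, PN = (p₁ − p₀) / p₁.
PN = (0.719 − 0.206) / 0.719 = 0.513 / 0.719 ≈ 0.7135

PN ≈ 0.713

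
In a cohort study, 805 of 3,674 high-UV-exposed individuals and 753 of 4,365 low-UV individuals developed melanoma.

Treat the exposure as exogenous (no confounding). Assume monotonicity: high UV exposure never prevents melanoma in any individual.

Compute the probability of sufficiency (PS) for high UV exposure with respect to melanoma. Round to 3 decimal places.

p₁ = P(outcome | exposed) = 805/3674 = 0.21911
p₀ = P(outcome | unexposed) = 753/4365 = 0.17251
Under exogeneity and monotonicity, PS = (p₁ − p₀) / (1 − p₀).
PS = (0.21911 − 0.17251) / (1 − 0.17251) = 0.046599 / 0.82749 ≈ 0.0563

PS ≈ 0.056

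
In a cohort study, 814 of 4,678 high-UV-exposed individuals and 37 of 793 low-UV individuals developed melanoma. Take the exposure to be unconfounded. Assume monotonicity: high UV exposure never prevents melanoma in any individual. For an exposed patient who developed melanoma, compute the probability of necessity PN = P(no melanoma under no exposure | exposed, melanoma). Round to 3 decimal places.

PN ≈ 0.732

p₁ = P(outcome | exposed) = 814/4678 = 0.17401
p₀ = P(outcome | unexposed) = 37/793 = 0.046658
Under exogeneity and monotonicity, PN = (p₁ − p₀) / p₁.
PN = (0.17401 − 0.046658) / 0.17401 = 0.12735 / 0.17401 ≈ 0.7319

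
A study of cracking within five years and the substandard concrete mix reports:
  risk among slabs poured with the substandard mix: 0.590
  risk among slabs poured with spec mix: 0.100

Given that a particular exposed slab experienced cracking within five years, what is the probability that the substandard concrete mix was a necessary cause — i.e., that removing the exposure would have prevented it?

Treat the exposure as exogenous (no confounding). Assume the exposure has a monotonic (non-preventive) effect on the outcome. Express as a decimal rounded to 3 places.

Let p₁ = 0.59, p₀ = 0.1.
Under exogeneity and monotonicity, PN = (p₁ − p₀) / p₁.
PN = (0.59 − 0.1) / 0.59 = 0.49 / 0.59 ≈ 0.8305

PN ≈ 0.831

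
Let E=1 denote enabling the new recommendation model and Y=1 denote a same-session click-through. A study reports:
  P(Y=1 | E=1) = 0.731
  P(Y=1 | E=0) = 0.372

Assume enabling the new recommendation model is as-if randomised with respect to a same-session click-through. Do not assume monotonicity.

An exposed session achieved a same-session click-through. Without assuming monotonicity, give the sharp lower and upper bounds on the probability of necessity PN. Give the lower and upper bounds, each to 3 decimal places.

Let p₁ = 0.731, p₀ = 0.372.
Under exogeneity alone the bounds on PN are max{0,(p₁−p₀)/p₁} ≤ PN ≤ min{1,(1−p₀)/p₁}.
  lower = (p₁ − p₀)/p₁ = 0.359 / 0.731 ≈ 0.4911
  upper = min{1, (1 − p₀)/p₁} = 0.628 / 0.731 ≈ 0.8591

0.491 ≤ PN ≤ 0.859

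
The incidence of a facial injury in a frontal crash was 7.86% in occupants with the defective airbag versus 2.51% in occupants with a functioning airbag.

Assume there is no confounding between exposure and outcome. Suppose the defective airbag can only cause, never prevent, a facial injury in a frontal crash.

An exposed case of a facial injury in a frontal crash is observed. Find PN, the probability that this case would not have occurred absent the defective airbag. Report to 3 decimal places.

PN ≈ 0.681

p₁ = 0.0786, p₀ = 0.0251.
Under exogeneity and monotonicity, PN = (p₁ − p₀) / p₁.
PN = (0.0786 − 0.0251) / 0.0786 = 0.0535 / 0.0786 ≈ 0.6807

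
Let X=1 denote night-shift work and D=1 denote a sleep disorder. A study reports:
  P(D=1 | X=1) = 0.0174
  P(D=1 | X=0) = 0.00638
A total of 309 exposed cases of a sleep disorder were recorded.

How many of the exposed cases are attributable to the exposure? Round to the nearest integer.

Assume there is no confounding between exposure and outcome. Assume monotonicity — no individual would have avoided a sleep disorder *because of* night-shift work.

Let p₁ = 0.0174, p₀ = 0.00638.
PN = (p₁ − p₀)/p₁ = (0.0174 − 0.00638) / 0.0174 ≈ 0.63333.
Attributable cases ≈ PN × (exposed cases) = 0.63333 × 309 ≈ 195.70.

about 196 cases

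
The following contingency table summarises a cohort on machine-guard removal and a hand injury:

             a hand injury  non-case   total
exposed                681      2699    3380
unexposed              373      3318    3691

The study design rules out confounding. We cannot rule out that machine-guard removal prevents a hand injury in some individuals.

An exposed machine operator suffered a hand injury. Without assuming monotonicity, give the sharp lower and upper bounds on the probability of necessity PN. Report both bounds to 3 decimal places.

p₁ = P(outcome | exposed) = 681/3380 = 0.20148
p₀ = P(outcome | unexposed) = 373/3691 = 0.10106
Under exogeneity alone the bounds on PN are max{0,(p₁−p₀)/p₁} ≤ PN ≤ min{1,(1−p₀)/p₁}.
  lower = (p₁ − p₀)/p₁ = 0.10042 / 0.20148 ≈ 0.4984
  upper = min{1, (1 − p₀)/p₁} = 0.89894 / 0.20148 ≈ 4.4617 → capped at 1

0.498 ≤ PN ≤ 1.000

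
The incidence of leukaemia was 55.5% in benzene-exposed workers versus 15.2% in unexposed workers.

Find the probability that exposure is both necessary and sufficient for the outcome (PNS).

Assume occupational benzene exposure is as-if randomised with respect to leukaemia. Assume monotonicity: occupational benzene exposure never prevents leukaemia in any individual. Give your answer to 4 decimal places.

PNS ≈ 0.4030

p₁ = 0.555, p₀ = 0.152.
Under exogeneity and monotonicity, PNS = p₁ − p₀.
PNS = 0.555 − 0.152 = 0.403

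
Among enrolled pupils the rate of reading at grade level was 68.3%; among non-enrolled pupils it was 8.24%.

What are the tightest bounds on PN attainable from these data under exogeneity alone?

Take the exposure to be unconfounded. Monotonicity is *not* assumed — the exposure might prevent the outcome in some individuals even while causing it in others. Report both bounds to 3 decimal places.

p₁ = 0.683, p₀ = 0.0824.
Under exogeneity alone the bounds on PN are max{0,(p₁−p₀)/p₁} ≤ PN ≤ min{1,(1−p₀)/p₁}.
  lower = (p₁ − p₀)/p₁ = 0.6006 / 0.683 ≈ 0.8794
  upper = min{1, (1 − p₀)/p₁} = 0.9176 / 0.683 ≈ 1.3435 → capped at 1

0.879 ≤ PN ≤ 1.000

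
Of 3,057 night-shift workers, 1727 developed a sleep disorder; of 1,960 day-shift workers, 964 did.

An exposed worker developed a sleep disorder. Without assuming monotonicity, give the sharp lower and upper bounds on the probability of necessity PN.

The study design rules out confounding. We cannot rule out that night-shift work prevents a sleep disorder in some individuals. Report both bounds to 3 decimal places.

p₁ = P(outcome | exposed) = 1727/3057 = 0.56493
p₀ = P(outcome | unexposed) = 964/1960 = 0.49184
Under exogeneity alone the bounds on PN are max{0,(p₁−p₀)/p₁} ≤ PN ≤ min{1,(1−p₀)/p₁}.
  lower = (p₁ − p₀)/p₁ = 0.073096 / 0.56493 ≈ 0.1294
  upper = min{1, (1 − p₀)/p₁} = 0.50816 / 0.56493 ≈ 0.8995

0.129 ≤ PN ≤ 0.900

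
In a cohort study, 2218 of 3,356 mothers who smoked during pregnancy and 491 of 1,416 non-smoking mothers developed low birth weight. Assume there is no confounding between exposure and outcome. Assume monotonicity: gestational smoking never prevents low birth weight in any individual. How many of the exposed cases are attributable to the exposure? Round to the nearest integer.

p₁ = P(outcome | exposed) = 2218/3356 = 0.66091
p₀ = P(outcome | unexposed) = 491/1416 = 0.34675
PN = (p₁ − p₀)/p₁ = (0.66091 − 0.34675) / 0.66091 ≈ 0.47534.
Attributable cases ≈ PN × (exposed cases) = 0.47534 × 2218 ≈ 1054.30.

about 1054 cases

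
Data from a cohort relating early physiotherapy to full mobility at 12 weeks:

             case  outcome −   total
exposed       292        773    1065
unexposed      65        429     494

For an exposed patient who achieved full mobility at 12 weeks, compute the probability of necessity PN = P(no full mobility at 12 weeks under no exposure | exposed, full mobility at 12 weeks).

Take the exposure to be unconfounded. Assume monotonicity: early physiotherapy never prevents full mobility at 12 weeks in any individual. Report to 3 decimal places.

p₁ = P(outcome | exposed) = 292/1065 = 0.27418
p₀ = P(outcome | unexposed) = 65/494 = 0.13158
Under exogeneity and monotonicity, PN = (p₁ − p₀) / p₁.
PN = (0.27418 − 0.13158) / 0.27418 = 0.1426 / 0.27418 ≈ 0.5201

PN ≈ 0.520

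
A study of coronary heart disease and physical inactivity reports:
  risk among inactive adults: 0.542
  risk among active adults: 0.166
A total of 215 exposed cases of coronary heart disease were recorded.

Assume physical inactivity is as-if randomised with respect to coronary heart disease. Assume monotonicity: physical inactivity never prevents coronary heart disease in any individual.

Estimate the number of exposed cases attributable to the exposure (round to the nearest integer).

about 149 cases

Let p₁ = 0.542, p₀ = 0.166.
PN = (p₁ − p₀)/p₁ = (0.542 − 0.166) / 0.542 ≈ 0.69373.
Attributable cases ≈ PN × (exposed cases) = 0.69373 × 215 ≈ 149.15.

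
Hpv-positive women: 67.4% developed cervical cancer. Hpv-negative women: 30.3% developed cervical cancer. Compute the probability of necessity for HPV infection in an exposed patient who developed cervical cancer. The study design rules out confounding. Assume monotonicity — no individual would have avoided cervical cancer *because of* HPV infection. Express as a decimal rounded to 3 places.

PN ≈ 0.550

p₁ = 0.674, p₀ = 0.303.
Under exogeneity and monotonicity, PN = (p₁ − p₀) / p₁.
PN = (0.674 − 0.303) / 0.674 = 0.371 / 0.674 ≈ 0.5504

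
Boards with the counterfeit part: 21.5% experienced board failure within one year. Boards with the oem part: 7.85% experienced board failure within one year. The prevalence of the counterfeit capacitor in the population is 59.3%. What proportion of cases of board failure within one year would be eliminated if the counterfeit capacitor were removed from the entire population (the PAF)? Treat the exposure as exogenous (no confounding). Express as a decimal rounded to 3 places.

p₁ = 0.215, p₀ = 0.0785.
Overall risk P(Y=1) = π·p₁ + (1−π)·p₀ = 0.593×0.215 + 0.407×0.0785 = 0.15944.
Under exogeneity, PAF = [P(Y=1) − p₀] / P(Y=1).
PAF = (0.15944 − 0.0785) / 0.15944 ≈ 0.5077

PAF ≈ 0.508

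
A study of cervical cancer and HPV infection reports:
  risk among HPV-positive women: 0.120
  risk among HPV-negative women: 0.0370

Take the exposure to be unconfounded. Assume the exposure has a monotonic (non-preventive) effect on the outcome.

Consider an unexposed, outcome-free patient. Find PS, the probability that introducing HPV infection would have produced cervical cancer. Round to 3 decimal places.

PS ≈ 0.086

Let p₁ = 0.12, p₀ = 0.037.
Under exogeneity and monotonicity, PS = (p₁ − p₀) / (1 − p₀).
PS = (0.12 − 0.037) / (1 − 0.037) = 0.083 / 0.963 ≈ 0.0862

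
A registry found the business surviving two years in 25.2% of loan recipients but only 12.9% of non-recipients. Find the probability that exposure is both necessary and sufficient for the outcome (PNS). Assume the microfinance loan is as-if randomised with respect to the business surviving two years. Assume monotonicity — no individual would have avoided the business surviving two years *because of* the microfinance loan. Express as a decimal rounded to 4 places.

p₁ = 0.252, p₀ = 0.129.
Under exogeneity and monotonicity, PNS = p₁ − p₀.
PNS = 0.252 − 0.129 = 0.123

PNS ≈ 0.1230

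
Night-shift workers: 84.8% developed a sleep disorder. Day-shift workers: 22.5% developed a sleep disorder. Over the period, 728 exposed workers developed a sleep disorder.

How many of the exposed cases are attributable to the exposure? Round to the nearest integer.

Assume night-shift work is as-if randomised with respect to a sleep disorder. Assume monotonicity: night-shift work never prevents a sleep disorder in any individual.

about 535 cases

p₁ = 0.848, p₀ = 0.225.
PN = (p₁ − p₀)/p₁ = (0.848 − 0.225) / 0.848 ≈ 0.73467.
Attributable cases ≈ PN × (exposed cases) = 0.73467 × 728 ≈ 534.84.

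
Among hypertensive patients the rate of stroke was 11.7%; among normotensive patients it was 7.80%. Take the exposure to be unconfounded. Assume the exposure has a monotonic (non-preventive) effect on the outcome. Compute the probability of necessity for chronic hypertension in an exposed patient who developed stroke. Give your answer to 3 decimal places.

PN ≈ 0.333

p₁ = 0.117, p₀ = 0.078.
Under exogeneity and monotonicity, PN = (p₁ − p₀) / p₁.
PN = (0.117 − 0.078) / 0.117 = 0.039 / 0.117 ≈ 0.3333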